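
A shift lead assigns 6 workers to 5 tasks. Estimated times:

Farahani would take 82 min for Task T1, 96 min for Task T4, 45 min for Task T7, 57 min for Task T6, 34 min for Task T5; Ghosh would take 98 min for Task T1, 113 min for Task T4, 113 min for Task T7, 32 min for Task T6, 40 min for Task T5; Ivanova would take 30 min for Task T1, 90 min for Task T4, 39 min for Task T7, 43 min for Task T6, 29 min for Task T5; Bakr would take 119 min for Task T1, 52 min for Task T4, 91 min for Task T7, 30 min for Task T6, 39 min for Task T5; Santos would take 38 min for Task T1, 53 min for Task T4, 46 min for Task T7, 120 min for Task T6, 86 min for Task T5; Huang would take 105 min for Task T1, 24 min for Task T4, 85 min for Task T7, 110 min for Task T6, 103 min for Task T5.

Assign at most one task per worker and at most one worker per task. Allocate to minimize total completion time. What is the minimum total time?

Minimum total: 164 min

Treat this as an assignment problem: match each worker to one task.
Optimal: Ivanova→Task T1 (30 min), Huang→Task T4 (24 min), Santos→Task T7 (46 min), Bakr→Task T6 (30 min), Farahani→Task T5 (34 min) — total 30+24+46+30+34 = 164 min.
Row-greedy (each worker in turn takes its cheapest remaining task) gives 194 min, worse by 30.
Swapping Santos↔Farahani (Santos→Task T5 86 min, Farahani→Task T7 45 min) adds 51.
Checked against all permutations: 164 min is optimal.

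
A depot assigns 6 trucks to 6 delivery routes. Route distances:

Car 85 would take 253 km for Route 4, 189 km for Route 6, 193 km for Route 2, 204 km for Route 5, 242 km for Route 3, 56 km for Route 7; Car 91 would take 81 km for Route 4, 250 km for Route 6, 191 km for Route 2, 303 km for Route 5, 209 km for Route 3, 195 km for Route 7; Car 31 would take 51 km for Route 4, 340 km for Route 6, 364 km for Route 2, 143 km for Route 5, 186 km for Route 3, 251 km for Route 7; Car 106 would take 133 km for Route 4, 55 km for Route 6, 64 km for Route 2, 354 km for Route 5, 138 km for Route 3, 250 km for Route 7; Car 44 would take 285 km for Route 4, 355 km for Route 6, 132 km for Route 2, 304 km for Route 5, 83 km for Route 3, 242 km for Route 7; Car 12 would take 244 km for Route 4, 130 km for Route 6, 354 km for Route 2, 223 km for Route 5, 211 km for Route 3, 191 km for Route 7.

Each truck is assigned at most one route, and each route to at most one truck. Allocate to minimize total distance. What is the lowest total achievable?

Minimum total: 557 km

Optimal: Car 85→Route 7 (56 km), Car 91→Route 4 (81 km), Car 31→Route 5 (143 km), Car 106→Route 2 (64 km), Car 44→Route 3 (83 km), Car 12→Route 6 (130 km) — total 56+81+143+64+83+130 = 557 km.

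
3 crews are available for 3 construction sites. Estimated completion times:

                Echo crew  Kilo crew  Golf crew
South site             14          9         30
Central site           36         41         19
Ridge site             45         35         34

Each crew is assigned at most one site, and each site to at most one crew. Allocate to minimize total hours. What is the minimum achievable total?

Min total: 68 hours

This is the linear assignment problem.
Optimal: Echo crew→South site (14 hours), Kilo crew→Ridge site (35 hours), Golf crew→Central site (19 hours) — total 14+35+19 = 68 hours.
Column-greedy (each site in turn goes to its cheapest remaining crew) gives 73 hours, worse by 5.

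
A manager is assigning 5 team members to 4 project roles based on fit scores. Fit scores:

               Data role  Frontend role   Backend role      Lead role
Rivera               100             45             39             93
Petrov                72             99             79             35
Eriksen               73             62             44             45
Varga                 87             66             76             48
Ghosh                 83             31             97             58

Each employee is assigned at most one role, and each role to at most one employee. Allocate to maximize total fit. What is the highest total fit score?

Optimal: Varga→Data role (87 pts), Petrov→Frontend role (99 pts), Ghosh→Backend role (97 pts), Rivera→Lead role (93 pts) — total 87+99+97+93 = 376 pts.
Row-greedy (each employee in turn takes its best remaining role) gives 320 pts, worse by 56.
Next-best assignment: Eriksen→Data role, Petrov→Frontend role, Ghosh→Backend role, Rivera→Lead role = 362 pts.
Every other assignment is strictly worse.

Max total: 376 pts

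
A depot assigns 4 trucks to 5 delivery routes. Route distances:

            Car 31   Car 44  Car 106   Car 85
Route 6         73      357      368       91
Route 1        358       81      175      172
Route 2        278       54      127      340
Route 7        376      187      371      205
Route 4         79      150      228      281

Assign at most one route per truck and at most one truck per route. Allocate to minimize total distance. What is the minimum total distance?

Optimal: Car 31→Route 4 (79 km), Car 44→Route 1 (81 km), Car 106→Route 2 (127 km), Car 85→Route 6 (91 km) — total 79+81+127+91 = 378 km.
Min-entry greedy (repeatedly take the single cheapest remaining cell) gives 527 km, worse by 149.
Swapping Car 85↔Car 44 (Car 85→Route 1 172 km, Car 44→Route 6 357 km) adds 357.
No other one-to-one assignment undercuts 378 km.

Minimum total: 378 km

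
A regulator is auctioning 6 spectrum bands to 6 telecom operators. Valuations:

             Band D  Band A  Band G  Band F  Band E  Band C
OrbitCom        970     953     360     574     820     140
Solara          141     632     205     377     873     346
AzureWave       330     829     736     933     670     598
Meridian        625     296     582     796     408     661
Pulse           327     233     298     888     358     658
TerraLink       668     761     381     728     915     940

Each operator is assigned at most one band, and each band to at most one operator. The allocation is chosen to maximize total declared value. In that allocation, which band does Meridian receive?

Meridian receives Band G.

Optimal: OrbitCom→Band D ($970M), Solara→Band E ($873M), AzureWave→Band A ($829M), Meridian→Band G ($582M), Pulse→Band F ($888M), TerraLink→Band C ($940M) — total 970+873+829+582+888+940 = $5082M.
Column-greedy (each band in turn goes to its best remaining operator) gives $4530M, worse by 552.
Next-best assignment: OrbitCom→Band A, Solara→Band E, AzureWave→Band G, Meridian→Band D, Pulse→Band F, TerraLink→Band C = $5015M.
No other one-to-one assignment exceeds $5082M.
Meridian's own top band is Band F ($796M), but forcing Meridian→Band F and reassigning the rest optimally gives only $4794M — worse by 288.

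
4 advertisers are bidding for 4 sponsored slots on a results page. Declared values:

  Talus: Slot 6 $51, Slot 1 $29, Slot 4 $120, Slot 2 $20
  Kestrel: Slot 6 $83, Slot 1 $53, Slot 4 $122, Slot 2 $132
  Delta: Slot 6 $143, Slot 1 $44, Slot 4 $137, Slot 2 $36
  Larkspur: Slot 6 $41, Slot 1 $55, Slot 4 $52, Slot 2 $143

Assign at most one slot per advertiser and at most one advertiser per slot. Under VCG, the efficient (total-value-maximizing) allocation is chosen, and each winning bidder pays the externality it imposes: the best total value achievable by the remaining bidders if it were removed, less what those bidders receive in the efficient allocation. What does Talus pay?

Efficient allocation: Talus→Slot 4 ($120), Kestrel→Slot 1 ($53), Delta→Slot 6 ($143), Larkspur→Slot 2 ($143); total welfare W = $459.
Talus receives Slot 4 at value $120, so the others get W − 120 = $339.
Without Talus: best allocation of the remaining 3 bidders over all 4 slots is Kestrel→Slot 4 ($122), Delta→Slot 6 ($143), Larkspur→Slot 2 ($143), total $408.
VCG payment = (others' best without Talus) − (others' welfare with Talus) = 408 − 339 = $69.

Talus pays $69.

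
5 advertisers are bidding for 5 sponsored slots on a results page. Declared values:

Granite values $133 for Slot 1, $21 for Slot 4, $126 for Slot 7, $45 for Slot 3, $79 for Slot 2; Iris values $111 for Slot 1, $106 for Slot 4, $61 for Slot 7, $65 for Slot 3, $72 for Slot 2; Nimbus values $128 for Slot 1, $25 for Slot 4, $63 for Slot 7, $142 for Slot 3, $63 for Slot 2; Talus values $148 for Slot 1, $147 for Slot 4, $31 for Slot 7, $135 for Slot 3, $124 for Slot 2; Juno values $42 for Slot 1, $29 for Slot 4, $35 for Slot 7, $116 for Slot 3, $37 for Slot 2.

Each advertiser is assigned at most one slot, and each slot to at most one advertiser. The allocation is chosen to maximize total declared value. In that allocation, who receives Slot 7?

Granite receives Slot 7.

Optimal: Granite→Slot 7 ($126), Iris→Slot 4 ($106), Nimbus→Slot 1 ($128), Talus→Slot 2 ($124), Juno→Slot 3 ($116) — total 126+106+128+124+116 = $600.
Max-entry greedy (repeatedly take the single best remaining cell) gives $559, worse by 41.
Swapping Nimbus↔Talus (Nimbus→Slot 2 $63, Talus→Slot 1 $148) loses 41.
Granite's own top slot is Slot 1 ($133), but forcing Granite→Slot 1 and reassigning the rest optimally gives only $542 — worse by 58.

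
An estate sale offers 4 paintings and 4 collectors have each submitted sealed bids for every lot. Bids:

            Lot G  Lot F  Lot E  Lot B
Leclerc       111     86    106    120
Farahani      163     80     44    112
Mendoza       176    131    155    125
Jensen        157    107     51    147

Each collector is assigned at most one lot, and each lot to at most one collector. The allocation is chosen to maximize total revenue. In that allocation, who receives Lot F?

Leclerc receives Lot F.

Optimal: Leclerc→Lot F ($86), Farahani→Lot G ($163), Mendoza→Lot E ($155), Jensen→Lot B ($147) — total 86+163+155+147 = $551.
Row-greedy (each collector in turn takes its best remaining lot) gives $545, worse by 6.
No other one-to-one assignment exceeds $551.
Leclerc's own top lot is Lot B ($120), but forcing Leclerc→Lot B and reassigning the rest optimally gives only $545 — worse by 6.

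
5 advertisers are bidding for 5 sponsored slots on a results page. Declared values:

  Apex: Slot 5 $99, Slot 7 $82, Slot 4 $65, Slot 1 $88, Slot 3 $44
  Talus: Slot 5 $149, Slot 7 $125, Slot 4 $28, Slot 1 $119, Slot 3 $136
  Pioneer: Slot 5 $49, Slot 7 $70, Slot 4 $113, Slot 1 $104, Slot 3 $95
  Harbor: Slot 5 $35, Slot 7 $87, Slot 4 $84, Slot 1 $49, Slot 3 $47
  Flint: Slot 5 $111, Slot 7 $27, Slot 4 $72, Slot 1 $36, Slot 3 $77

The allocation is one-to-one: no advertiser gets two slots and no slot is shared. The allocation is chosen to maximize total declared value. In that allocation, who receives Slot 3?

Talus receives Slot 3.

Optimal: Apex→Slot 1 ($88), Talus→Slot 3 ($136), Pioneer→Slot 4 ($113), Harbor→Slot 7 ($87), Flint→Slot 5 ($111) — total 88+136+113+87+111 = $535.
Max-entry greedy (repeatedly take the single best remaining cell) gives $514, worse by 21.
Talus's own top slot is Slot 5 ($149), but forcing Talus→Slot 5 and reassigning the rest optimally gives only $514 — worse by 21.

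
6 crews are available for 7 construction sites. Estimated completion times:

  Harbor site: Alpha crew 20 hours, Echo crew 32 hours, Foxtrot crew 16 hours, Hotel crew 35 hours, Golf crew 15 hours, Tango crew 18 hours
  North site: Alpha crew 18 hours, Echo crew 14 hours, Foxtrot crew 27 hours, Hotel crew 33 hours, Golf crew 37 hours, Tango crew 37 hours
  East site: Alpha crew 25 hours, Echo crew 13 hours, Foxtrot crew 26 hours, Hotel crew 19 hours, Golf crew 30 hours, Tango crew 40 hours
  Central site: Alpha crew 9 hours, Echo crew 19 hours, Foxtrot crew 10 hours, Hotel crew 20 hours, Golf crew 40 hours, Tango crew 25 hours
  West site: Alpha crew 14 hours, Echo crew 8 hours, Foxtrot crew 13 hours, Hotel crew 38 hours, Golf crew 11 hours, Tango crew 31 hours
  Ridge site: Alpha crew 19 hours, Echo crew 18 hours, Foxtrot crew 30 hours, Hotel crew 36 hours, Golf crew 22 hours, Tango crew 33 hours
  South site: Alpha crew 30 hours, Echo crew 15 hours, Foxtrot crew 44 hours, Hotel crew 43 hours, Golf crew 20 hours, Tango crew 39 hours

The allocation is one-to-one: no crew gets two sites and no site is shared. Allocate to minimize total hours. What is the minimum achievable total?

This is a one-to-one assignment (minimum-cost bipartite matching).
Optimal: Alpha crew→North site (18 hours), Echo crew→South site (15 hours), Foxtrot crew→Central site (10 hours), Hotel crew→East site (19 hours), Golf crew→West site (11 hours), Tango crew→Harbor site (18 hours) — total 18+15+10+19+11+18 = 91 hours.
Swapping Alpha crew↔Tango crew (Alpha crew→Harbor site 20 hours, Tango crew→North site 37 hours) adds 21.

Min total: 91 hours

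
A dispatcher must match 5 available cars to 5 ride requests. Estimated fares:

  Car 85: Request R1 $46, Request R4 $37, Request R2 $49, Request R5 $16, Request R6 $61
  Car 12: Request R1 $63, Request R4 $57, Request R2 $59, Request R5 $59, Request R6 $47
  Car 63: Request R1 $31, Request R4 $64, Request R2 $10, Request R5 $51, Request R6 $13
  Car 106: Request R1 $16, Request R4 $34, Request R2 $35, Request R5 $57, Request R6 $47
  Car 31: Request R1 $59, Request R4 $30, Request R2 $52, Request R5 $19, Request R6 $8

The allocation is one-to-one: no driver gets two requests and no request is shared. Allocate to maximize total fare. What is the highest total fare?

Optimal: Car 85→Request R6 ($61), Car 12→Request R2 ($59), Car 63→Request R4 ($64), Car 106→Request R5 ($57), Car 31→Request R1 ($59) — total 61+59+64+57+59 = $300.
Max-entry greedy (repeatedly take the single best remaining cell) gives $297, worse by 3.

Max total: $300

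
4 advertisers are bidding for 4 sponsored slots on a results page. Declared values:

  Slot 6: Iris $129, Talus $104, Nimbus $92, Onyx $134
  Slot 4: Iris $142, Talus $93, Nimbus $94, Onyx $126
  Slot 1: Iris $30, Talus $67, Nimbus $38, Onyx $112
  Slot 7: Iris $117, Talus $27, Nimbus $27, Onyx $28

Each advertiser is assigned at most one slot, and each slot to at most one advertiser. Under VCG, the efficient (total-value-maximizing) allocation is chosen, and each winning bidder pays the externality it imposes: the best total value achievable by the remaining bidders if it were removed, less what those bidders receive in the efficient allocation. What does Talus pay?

Efficient allocation: Iris→Slot 7 ($117), Talus→Slot 6 ($104), Nimbus→Slot 4 ($94), Onyx→Slot 1 ($112); total welfare W = $427.
Talus receives Slot 6 at value $104, so the others get W − 104 = $323.
Without Talus: best allocation of the remaining 3 bidders over all 4 slots is Iris→Slot 4 ($142), Nimbus→Slot 6 ($92), Onyx→Slot 1 ($112), total $346.
VCG payment = (others' best without Talus) − (others' welfare with Talus) = 346 − 323 = $23.

Talus pays $23.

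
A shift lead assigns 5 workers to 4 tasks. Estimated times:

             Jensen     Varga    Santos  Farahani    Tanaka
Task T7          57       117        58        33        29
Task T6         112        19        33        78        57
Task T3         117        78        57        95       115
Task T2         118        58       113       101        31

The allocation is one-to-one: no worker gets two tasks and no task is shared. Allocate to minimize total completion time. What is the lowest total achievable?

Optimal: Farahani→Task T7 (33 min), Varga→Task T6 (19 min), Santos→Task T3 (57 min), Tanaka→Task T2 (31 min) — total 33+19+57+31 = 140 min.
Min-entry greedy (repeatedly take the single cheapest remaining cell) gives 206 min, worse by 66.

Minimum total: 140 min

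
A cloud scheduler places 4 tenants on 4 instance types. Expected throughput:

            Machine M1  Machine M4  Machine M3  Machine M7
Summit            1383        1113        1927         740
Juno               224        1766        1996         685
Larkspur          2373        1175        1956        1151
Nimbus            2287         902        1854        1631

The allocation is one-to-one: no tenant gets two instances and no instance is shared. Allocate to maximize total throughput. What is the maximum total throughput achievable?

Optimal: Summit→Machine M3 (1927 ops/s), Juno→Machine M4 (1766 ops/s), Larkspur→Machine M1 (2373 ops/s), Nimbus→Machine M7 (1631 ops/s) — total 1927+1766+2373+1631 = 7697 ops/s.
Max-entry greedy (repeatedly take the single best remaining cell) gives 7113 ops/s, worse by 584.
Checked against all permutations: 7697 ops/s is optimal.

Maximum total: 7697 ops/s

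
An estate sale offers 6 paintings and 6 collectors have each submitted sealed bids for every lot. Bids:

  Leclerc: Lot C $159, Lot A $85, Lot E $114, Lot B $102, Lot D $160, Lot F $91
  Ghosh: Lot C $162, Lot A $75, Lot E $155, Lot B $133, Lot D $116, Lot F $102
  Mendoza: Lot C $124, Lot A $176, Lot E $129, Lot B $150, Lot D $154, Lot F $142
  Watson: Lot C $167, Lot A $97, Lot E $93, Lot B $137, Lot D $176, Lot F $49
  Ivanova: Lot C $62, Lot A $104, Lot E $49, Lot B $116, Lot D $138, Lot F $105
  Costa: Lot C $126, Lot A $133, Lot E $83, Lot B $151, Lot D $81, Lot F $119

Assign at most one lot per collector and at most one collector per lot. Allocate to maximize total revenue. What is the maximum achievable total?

Maximum total: $922

This is a one-to-one assignment (maximum-weight bipartite matching).
Optimal: Leclerc→Lot C ($159), Ghosh→Lot E ($155), Mendoza→Lot A ($176), Watson→Lot D ($176), Ivanova→Lot F ($105), Costa→Lot B ($151) — total 159+155+176+176+105+151 = $922.
Swapping Watson↔Mendoza (Watson→Lot A $97, Mendoza→Lot D $154) loses 101.
No other one-to-one assignment exceeds $922.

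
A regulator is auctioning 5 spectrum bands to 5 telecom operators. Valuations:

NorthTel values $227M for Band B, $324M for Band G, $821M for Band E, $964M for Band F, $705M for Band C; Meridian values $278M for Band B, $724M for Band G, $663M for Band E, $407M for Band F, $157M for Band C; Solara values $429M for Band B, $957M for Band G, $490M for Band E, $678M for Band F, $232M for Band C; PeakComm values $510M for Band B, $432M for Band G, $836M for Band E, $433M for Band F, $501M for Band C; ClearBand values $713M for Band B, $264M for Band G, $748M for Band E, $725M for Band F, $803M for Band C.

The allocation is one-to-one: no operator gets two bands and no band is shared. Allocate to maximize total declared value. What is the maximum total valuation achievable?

Optimal: NorthTel→Band F ($964M), Meridian→Band E ($663M), Solara→Band G ($957M), PeakComm→Band B ($510M), ClearBand→Band C ($803M) — total 964+663+957+510+803 = $3897M.
Row-greedy (each operator in turn takes its best remaining band) gives $3491M, worse by 406.
Swapping Solara↔Meridian (Solara→Band E $490M, Meridian→Band G $724M) loses 406.

Max total: $3897M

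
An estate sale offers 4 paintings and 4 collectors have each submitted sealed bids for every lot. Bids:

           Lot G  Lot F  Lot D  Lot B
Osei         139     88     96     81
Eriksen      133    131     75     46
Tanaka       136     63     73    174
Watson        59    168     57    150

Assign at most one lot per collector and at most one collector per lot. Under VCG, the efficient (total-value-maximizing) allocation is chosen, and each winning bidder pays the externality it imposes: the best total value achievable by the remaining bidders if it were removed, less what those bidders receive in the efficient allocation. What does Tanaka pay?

Efficient allocation: Osei→Lot D ($96), Eriksen→Lot G ($133), Tanaka→Lot B ($174), Watson→Lot F ($168); total welfare W = $571.
Tanaka receives Lot B at value $174, so the others get W − 174 = $397.
Without Tanaka: best allocation of the remaining 3 bidders over all 4 lots is Osei→Lot G ($139), Eriksen→Lot F ($131), Watson→Lot B ($150), total $420.
VCG payment = (others' best without Tanaka) − (others' welfare with Tanaka) = 420 − 397 = $23.

Tanaka pays $23.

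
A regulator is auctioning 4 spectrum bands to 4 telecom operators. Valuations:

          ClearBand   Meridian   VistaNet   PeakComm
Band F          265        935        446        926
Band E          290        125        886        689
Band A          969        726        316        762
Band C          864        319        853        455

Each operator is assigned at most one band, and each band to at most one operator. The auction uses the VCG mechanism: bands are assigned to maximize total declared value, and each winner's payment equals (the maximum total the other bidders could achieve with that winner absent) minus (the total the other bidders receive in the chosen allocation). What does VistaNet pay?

VistaNet pays $32M.

Efficient allocation: ClearBand→Band C ($864M), Meridian→Band F ($935M), VistaNet→Band E ($886M), PeakComm→Band A ($762M); total welfare W = $3447M.
VistaNet receives Band E at value $886M, so the others get W − 886 = $2561M.
Without VistaNet: best allocation of the remaining 3 bidders over all 4 bands is ClearBand→Band A ($969M), Meridian→Band F ($935M), PeakComm→Band E ($689M), total $2593M.
VCG payment = (others' best without VistaNet) − (others' welfare with VistaNet) = 2593 − 2561 = $32M.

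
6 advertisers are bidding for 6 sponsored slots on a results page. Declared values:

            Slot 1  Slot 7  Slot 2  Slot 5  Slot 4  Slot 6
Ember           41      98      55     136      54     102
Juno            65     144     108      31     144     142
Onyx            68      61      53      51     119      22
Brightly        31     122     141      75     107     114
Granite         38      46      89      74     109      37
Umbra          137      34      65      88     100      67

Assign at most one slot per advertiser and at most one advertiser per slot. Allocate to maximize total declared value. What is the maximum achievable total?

Optimal: Ember→Slot 5 ($136), Juno→Slot 6 ($142), Onyx→Slot 4 ($119), Brightly→Slot 7 ($122), Granite→Slot 2 ($89), Umbra→Slot 1 ($137) — total 136+142+119+122+89+137 = $745.
Row-greedy (each advertiser in turn takes its best remaining slot) gives $645, worse by 100.

Max total: $745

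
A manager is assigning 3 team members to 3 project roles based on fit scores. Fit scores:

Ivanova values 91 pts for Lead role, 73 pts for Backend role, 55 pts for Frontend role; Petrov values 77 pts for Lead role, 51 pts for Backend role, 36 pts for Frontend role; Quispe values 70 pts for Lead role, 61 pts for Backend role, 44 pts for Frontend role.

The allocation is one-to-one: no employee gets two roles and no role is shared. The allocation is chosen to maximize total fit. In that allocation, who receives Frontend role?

Quispe receives Frontend role.

Optimal: Ivanova→Backend role (73 pts), Petrov→Lead role (77 pts), Quispe→Frontend role (44 pts) — total 73+77+44 = 194 pts.
Row-greedy (each employee in turn takes its best remaining role) gives 186 pts, worse by 8.
Checked against all permutations: 194 pts is optimal.
Quispe's own top role is Lead role (70 pts), but forcing Quispe→Lead role and reassigning the rest optimally gives only 179 pts — worse by 15.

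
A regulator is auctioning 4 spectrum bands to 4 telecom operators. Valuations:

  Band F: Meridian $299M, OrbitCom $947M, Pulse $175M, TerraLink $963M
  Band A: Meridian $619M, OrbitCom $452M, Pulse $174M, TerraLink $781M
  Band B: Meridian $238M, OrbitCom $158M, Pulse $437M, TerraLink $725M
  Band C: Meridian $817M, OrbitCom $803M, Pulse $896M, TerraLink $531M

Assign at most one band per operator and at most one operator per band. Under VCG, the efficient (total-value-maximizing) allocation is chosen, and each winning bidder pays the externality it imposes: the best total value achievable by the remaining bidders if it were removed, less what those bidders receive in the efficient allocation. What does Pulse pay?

Efficient allocation: Meridian→Band A ($619M), OrbitCom→Band F ($947M), Pulse→Band C ($896M), TerraLink→Band B ($725M); total welfare W = $3187M.
Pulse receives Band C at value $896M, so the others get W − 896 = $2291M.
Without Pulse: best allocation of the remaining 3 bidders over all 4 bands is Meridian→Band C ($817M), OrbitCom→Band F ($947M), TerraLink→Band A ($781M), total $2545M.
VCG payment = (others' best without Pulse) − (others' welfare with Pulse) = 2545 − 2291 = $254M.

Pulse pays $254M.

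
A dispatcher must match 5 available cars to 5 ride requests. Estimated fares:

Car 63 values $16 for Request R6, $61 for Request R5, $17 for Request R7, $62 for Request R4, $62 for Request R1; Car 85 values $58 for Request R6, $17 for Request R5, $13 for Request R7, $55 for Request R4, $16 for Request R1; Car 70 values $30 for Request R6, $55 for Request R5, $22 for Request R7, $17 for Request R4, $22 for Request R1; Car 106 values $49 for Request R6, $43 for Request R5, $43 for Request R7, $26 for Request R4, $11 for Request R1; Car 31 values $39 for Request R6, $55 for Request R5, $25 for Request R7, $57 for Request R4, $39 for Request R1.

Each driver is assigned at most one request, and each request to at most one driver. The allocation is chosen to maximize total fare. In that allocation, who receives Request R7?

This is a one-to-one assignment (maximum-weight bipartite matching).
Optimal: Car 63→Request R1 ($62), Car 85→Request R6 ($58), Car 70→Request R5 ($55), Car 106→Request R7 ($43), Car 31→Request R4 ($57) — total 62+58+55+43+57 = $275.
Max-entry greedy (repeatedly take the single best remaining cell) gives $257, worse by 18.
Next-best assignment: Car 63→Request R4, Car 85→Request R6, Car 70→Request R5, Car 106→Request R7, Car 31→Request R1 = $257.
Car 106's own top request is Request R6 ($49), but forcing Car 106→Request R6 and reassigning the rest optimally gives only $246 — worse by 29.

Car 106 receives Request R7.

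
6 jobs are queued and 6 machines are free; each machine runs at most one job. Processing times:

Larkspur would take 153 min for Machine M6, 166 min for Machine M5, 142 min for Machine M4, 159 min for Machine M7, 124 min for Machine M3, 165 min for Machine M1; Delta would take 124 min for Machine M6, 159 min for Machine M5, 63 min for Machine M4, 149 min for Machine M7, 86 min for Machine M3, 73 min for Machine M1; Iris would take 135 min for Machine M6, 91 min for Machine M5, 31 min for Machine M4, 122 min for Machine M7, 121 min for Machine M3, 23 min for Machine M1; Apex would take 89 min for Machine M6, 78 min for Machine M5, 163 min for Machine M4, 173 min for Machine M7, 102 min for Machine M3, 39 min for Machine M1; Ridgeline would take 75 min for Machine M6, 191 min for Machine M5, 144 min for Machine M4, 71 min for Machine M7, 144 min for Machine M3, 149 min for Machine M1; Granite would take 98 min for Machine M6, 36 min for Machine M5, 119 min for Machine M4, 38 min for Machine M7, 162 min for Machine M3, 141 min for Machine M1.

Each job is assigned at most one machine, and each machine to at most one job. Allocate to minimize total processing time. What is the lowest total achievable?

Optimal: Larkspur→Machine M3 (124 min), Delta→Machine M4 (63 min), Iris→Machine M1 (23 min), Apex→Machine M5 (78 min), Ridgeline→Machine M6 (75 min), Granite→Machine M7 (38 min) — total 124+63+23+78+75+38 = 401 min.
Column-greedy (each machine in turn goes to its cheapest remaining job) gives 558 min, worse by 157.
Swapping Ridgeline↔Iris (Ridgeline→Machine M1 149 min, Iris→Machine M6 135 min) adds 186.

Minimum total: 401 min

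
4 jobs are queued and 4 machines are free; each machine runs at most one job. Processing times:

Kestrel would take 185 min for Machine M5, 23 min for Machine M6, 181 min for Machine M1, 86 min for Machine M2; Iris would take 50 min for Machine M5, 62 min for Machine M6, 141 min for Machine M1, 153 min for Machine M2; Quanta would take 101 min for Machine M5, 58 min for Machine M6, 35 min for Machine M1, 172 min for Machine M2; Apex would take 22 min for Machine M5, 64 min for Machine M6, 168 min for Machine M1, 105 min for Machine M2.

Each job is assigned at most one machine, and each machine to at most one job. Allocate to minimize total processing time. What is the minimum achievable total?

This is a one-to-one assignment (minimum-cost bipartite matching).
Optimal: Kestrel→Machine M2 (86 min), Iris→Machine M6 (62 min), Quanta→Machine M1 (35 min), Apex→Machine M5 (22 min) — total 86+62+35+22 = 205 min.
Column-greedy (each machine in turn goes to its cheapest remaining job) gives 233 min, worse by 28.
Next-best assignment: Kestrel→Machine M6, Iris→Machine M5, Quanta→Machine M1, Apex→Machine M2 = 213 min.
Swapping Kestrel↔Quanta (Kestrel→Machine M1 181 min, Quanta→Machine M2 172 min) adds 232.
Checked against all permutations: 205 min is optimal.

Minimum total: 205 min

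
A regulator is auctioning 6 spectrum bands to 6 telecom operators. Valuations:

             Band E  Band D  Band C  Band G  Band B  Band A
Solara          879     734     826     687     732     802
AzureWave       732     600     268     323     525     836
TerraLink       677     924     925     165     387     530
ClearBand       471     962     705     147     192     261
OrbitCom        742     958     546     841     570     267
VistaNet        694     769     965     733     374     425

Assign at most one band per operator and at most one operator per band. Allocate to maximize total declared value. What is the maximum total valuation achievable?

Optimal: Solara→Band B ($732M), AzureWave→Band A ($836M), TerraLink→Band E ($677M), ClearBand→Band D ($962M), OrbitCom→Band G ($841M), VistaNet→Band C ($965M) — total 732+836+677+962+841+965 = $5013M.
Column-greedy (each band in turn goes to its best remaining operator) gives $4702M, worse by 311.
Next-best assignment: Solara→Band B, AzureWave→Band A, TerraLink→Band C, ClearBand→Band D, OrbitCom→Band G, VistaNet→Band E = $4990M.

Max total: $5013M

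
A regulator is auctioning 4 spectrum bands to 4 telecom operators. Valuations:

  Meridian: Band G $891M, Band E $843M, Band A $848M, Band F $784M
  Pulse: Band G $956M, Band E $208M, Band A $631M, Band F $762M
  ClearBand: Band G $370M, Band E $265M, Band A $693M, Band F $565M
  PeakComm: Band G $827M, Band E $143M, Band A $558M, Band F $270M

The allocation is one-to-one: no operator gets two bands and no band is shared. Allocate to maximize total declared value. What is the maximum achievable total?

Optimal: Meridian→Band E ($843M), Pulse→Band F ($762M), ClearBand→Band A ($693M), PeakComm→Band G ($827M) — total 843+762+693+827 = $3125M.
Max-entry greedy (repeatedly take the single best remaining cell) gives $2512M, worse by 613.
Next-best assignment: Meridian→Band E, Pulse→Band G, ClearBand→Band F, PeakComm→Band A = $2922M.

Maximum total: $3125M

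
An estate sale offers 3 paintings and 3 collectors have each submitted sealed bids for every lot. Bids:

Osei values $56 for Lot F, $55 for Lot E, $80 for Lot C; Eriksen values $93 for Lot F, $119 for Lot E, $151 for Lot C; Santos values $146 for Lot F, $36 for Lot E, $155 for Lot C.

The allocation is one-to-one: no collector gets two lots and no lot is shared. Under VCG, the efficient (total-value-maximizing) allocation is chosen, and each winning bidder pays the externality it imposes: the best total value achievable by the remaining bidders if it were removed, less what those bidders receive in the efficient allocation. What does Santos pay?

Santos pays $1.

Efficient allocation: Osei→Lot E ($55), Eriksen→Lot C ($151), Santos→Lot F ($146); total welfare W = $352.
Santos receives Lot F at value $146, so the others get W − 146 = $206.
Without Santos: best allocation of the remaining 2 bidders over all 3 lots is Osei→Lot F ($56), Eriksen→Lot C ($151), total $207.
VCG payment = (others' best without Santos) − (others' welfare with Santos) = 207 − 206 = $1.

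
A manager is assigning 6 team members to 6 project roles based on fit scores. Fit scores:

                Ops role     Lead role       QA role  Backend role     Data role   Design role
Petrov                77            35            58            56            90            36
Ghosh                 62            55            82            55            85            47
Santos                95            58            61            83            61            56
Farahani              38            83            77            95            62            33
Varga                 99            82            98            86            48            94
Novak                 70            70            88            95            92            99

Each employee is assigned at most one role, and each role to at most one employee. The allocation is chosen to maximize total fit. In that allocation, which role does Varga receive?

This is the linear assignment problem.
Optimal: Petrov→Data role (90 pts), Ghosh→QA role (82 pts), Santos→Ops role (95 pts), Farahani→Backend role (95 pts), Varga→Lead role (82 pts), Novak→Design role (99 pts) — total 90+82+95+95+82+99 = 543 pts.
Row-greedy (each employee in turn takes its best remaining role) gives 526 pts, worse by 17.
Checked against all permutations: 543 pts is optimal.
Varga's own top role is Ops role (99 pts), but forcing Varga→Ops role and reassigning the rest optimally gives only 536 pts — worse by 7.

Varga receives Lead role.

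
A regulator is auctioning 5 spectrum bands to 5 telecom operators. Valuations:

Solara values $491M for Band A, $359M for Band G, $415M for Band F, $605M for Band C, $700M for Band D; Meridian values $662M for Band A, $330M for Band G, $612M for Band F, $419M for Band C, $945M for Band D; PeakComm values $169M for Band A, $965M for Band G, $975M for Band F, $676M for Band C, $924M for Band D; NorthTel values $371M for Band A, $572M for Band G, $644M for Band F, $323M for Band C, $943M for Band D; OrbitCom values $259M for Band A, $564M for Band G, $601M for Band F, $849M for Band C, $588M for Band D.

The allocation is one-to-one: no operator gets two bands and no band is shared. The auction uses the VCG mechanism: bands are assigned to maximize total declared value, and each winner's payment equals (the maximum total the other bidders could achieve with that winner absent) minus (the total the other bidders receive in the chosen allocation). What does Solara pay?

Solara pays $26M.

Efficient allocation: Solara→Band A ($491M), Meridian→Band D ($945M), PeakComm→Band G ($965M), NorthTel→Band F ($644M), OrbitCom→Band C ($849M); total welfare W = $3894M.
Solara receives Band A at value $491M, so the others get W − 491 = $3403M.
Without Solara: best allocation of the remaining 4 bidders over all 5 bands is Meridian→Band A ($662M), PeakComm→Band F ($975M), NorthTel→Band D ($943M), OrbitCom→Band C ($849M), total $3429M.
VCG payment = (others' best without Solara) − (others' welfare with Solara) = 3429 − 3403 = $26M.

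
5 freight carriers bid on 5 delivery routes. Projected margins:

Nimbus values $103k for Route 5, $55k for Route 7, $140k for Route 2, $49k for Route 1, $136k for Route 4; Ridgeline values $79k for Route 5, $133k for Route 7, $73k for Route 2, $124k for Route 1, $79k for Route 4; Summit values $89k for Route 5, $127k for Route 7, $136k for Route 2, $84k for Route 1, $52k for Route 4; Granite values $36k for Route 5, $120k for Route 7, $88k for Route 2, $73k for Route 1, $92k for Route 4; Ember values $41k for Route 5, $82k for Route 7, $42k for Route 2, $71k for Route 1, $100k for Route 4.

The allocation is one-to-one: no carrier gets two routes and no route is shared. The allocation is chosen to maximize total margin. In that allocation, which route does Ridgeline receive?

Optimal: Nimbus→Route 5 ($103k), Ridgeline→Route 1 ($124k), Summit→Route 2 ($136k), Granite→Route 7 ($120k), Ember→Route 4 ($100k) — total 103+124+136+120+100 = $583k.
Column-greedy (each route in turn goes to its best remaining carrier) gives $545k, worse by 38.
Ridgeline's own top route is Route 7 ($133k), but forcing Ridgeline→Route 7 and reassigning the rest optimally gives only $545k — worse by 38.

Ridgeline receives Route 1.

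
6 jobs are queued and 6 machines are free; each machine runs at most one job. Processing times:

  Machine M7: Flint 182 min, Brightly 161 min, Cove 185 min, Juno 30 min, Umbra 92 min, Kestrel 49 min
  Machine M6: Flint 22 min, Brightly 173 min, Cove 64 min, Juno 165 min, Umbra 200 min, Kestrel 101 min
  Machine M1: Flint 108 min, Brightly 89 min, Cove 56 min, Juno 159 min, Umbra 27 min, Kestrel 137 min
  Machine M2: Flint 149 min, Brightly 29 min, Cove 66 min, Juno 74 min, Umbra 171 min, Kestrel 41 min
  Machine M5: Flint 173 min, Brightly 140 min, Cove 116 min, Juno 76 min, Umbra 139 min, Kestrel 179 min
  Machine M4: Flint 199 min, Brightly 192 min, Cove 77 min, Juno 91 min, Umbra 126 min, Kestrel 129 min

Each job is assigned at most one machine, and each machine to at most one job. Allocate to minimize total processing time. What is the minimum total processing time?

Minimum total: 280 min

Optimal: Flint→Machine M6 (22 min), Brightly→Machine M2 (29 min), Cove→Machine M4 (77 min), Juno→Machine M5 (76 min), Umbra→Machine M1 (27 min), Kestrel→Machine M7 (49 min) — total 22+29+77+76+27+49 = 280 min.
Row-greedy (each job in turn takes its cheapest remaining machine) gives 442 min, worse by 162.
Swapping Umbra↔Juno (Umbra→Machine M5 139 min, Juno→Machine M1 159 min) adds 195.
No other one-to-one assignment undercuts 280 min.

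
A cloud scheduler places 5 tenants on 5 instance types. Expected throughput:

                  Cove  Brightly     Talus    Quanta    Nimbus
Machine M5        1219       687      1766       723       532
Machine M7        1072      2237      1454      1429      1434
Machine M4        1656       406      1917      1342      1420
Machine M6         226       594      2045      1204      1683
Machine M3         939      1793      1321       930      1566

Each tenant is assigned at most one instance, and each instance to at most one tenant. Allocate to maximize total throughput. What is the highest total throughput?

This is the linear assignment problem.
Optimal: Cove→Machine M4 (1656 ops/s), Brightly→Machine M7 (2237 ops/s), Talus→Machine M5 (1766 ops/s), Quanta→Machine M6 (1204 ops/s), Nimbus→Machine M3 (1566 ops/s) — total 1656+2237+1766+1204+1566 = 8429 ops/s.
Column-greedy (each instance in turn goes to its best remaining tenant) gives 8272 ops/s, worse by 157.

Max total: 8429 ops/s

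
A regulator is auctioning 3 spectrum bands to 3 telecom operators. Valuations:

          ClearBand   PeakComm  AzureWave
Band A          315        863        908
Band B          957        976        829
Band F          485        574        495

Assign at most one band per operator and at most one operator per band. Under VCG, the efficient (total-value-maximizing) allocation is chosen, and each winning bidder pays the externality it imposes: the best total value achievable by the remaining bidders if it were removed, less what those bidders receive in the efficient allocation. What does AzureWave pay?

AzureWave pays $289M.

Efficient allocation: ClearBand→Band B ($957M), PeakComm→Band F ($574M), AzureWave→Band A ($908M); total welfare W = $2439M.
AzureWave receives Band A at value $908M, so the others get W − 908 = $1531M.
Without AzureWave: best allocation of the remaining 2 bidders over all 3 bands is ClearBand→Band B ($957M), PeakComm→Band A ($863M), total $1820M.
VCG payment = (others' best without AzureWave) − (others' welfare with AzureWave) = 1820 − 1531 = $289M.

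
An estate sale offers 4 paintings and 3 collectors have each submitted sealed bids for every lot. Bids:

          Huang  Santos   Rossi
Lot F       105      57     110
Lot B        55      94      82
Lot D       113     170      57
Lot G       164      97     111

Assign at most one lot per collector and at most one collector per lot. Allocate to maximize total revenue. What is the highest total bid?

Max total: $444

Optimal: Huang→Lot G ($164), Santos→Lot D ($170), Rossi→Lot F ($110) — total 164+170+110 = $444.
Column-greedy (each lot in turn goes to its best remaining collector) gives $317, worse by 127.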